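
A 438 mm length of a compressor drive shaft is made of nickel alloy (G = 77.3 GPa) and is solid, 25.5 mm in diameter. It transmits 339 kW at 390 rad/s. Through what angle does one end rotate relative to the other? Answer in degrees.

6.80°

ω = 390 rad/s, so T = P/ω = 339×10³ / 390.0 = 869.2 N·m.
J = πd⁴/32 = π(0.0255)⁴/32 = 4.151×10^-8 m⁴.
θ = T·L/(G·J) = 869.2 × 0.438 / (77.3×10⁹ × 4.151×10^-8) = 0.1187 rad.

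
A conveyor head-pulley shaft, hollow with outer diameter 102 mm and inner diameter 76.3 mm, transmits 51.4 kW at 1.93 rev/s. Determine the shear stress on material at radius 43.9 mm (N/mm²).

ω = 2π·1.93 = 12.13 rad/s, so T = P/ω = 51.4×10³ / 12.13 = 4239 N·m.
J = π(d_o⁴ − d_i⁴)/32 = π(0.102⁴ − 0.0763⁴)/32 = 7.299×10^-6 m⁴.
Shear stress varies linearly with radius: τ = T·r/J = 4239 × 0.0439 / 7.299×10^-6 = 2.549×10^7 Pa.

25.5 N/mm²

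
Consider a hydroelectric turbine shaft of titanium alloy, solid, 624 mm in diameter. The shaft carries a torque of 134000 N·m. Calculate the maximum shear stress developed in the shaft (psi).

J = πd⁴/32 = π(0.624)⁴/32 = 0.01488 m⁴.
τ_max = T·r/J = 134000 × 0.312 / 0.01488 = 2.809×10^6 Pa.

407 psi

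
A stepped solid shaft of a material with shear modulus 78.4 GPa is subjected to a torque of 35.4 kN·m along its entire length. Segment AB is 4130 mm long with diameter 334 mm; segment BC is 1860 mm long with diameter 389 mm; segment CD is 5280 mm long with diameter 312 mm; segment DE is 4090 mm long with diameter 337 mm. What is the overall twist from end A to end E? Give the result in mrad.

5.92 mrad

J_AB = π(0.334)⁴/32 = 1.22×10^-3 m⁴; J_BC = π(0.389)⁴/32 = 2.25×10^-3 m⁴; J_CD = π(0.312)⁴/32 = 9.30×10^-4 m⁴; J_DE = π(0.337)⁴/32 = 1.27×10^-3 m⁴.
θ = (T/G)·Σ L_i/J_i = (35400/78.4×10⁹)·(4.13/1.22×10^-3 + 1.86/2.25×10^-3 + 5.28/9.30×10^-4 + 4.09/1.27×10^-3) = 5.921×10^-3 rad.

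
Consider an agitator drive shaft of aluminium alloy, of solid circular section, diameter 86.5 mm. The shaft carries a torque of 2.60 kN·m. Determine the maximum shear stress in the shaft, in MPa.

20.5 MPa

J = πd⁴/32 = π(0.0865)⁴/32 = 5.496×10^-6 m⁴.
τ_max = T·r/J = 2600 × 0.0432 / 5.496×10^-6 = 2.046×10^7 Pa.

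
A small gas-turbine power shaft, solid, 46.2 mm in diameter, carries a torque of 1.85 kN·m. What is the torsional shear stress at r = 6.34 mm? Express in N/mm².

J = πd⁴/32 = π(0.0462)⁴/32 = 4.473×10^-7 m⁴.
Shear stress varies linearly with radius: τ = T·r/J = 1850 × 0.00634 / 4.473×10^-7 = 2.622×10^7 Pa.

26.2 N/mm²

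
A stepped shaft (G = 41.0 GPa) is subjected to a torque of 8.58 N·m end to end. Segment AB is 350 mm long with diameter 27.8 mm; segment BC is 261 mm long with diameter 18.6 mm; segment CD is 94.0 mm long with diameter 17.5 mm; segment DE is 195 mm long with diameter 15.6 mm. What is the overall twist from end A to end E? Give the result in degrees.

0.862°

J_AB = π(0.0278)⁴/32 = 5.86×10^-8 m⁴; J_BC = π(0.0186)⁴/32 = 1.18×10^-8 m⁴; J_CD = π(0.0175)⁴/32 = 9.21×10^-9 m⁴; J_DE = π(0.0156)⁴/32 = 5.81×10^-9 m⁴.
θ = (T/G)·Σ L_i/J_i = (8.580/41.0×10⁹)·(0.350/5.86×10^-8 + 0.261/1.18×10^-8 + 0.0940/9.21×10^-9 + 0.195/5.81×10^-9) = 0.01505 rad.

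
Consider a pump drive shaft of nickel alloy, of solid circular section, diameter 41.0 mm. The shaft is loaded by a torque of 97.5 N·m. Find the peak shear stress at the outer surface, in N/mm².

7.20 N/mm²

J = πd⁴/32 = π(0.0410)⁴/32 = 2.774×10^-7 m⁴.
τ_max = T·r/J = 97.50 × 0.0205 / 2.774×10^-7 = 7.205×10^6 Pa.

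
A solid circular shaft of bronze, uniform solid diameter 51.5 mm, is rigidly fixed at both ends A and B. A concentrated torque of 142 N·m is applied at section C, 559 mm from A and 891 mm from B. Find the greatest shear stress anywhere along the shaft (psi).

472 psi

With uniform GJ and both ends fixed, compatibility θ_AC = θ_CB gives T_A·a = T_B·b, together with T_A + T_B = T₀.
T_A = T₀·b/(a+b) = 142.0·891/1450 = 87.26 N·m; T_B = 54.74 N·m.
τ in each portion: τ_AC = 3.25×10^6 Pa, τ_CB = 2.04×10^6 Pa; maximum is in AC.
τ_max = T_AC·r/J = 87.26·0.0257/6.91×10^-7 = 3.253×10^6 Pa.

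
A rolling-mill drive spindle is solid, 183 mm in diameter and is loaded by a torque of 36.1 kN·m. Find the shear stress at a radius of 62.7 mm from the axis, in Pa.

J = πd⁴/32 = π(0.183)⁴/32 = 1.101×10^-4 m⁴.
Shear stress varies linearly with radius: τ = T·r/J = 36100 × 0.0627 / 1.101×10^-4 = 2.056×10^7 Pa.

2.06e7 Pa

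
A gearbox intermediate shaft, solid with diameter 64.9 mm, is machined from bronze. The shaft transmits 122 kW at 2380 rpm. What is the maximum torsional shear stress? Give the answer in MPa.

9.12 MPa

ω = 2π·2380/60 = 249.2 rad/s, so T = P/ω = 122×10³ / 249.2 = 489.5 N·m.
J = πd⁴/32 = π(0.0649)⁴/32 = 1.742×10^-6 m⁴.
τ_max = T·r/J = 489.5 × 0.0324 / 1.742×10^-6 = 9.120×10^6 Pa.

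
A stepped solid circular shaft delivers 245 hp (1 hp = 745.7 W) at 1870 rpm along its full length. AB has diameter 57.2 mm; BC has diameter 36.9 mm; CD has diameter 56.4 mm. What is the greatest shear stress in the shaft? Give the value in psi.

ω = 2π·1870/60 = 195.8 rad/s, so T = P/ω = 245×745.7 / 195.8 = 933.0 N·m.
Under the same torque, τ_max = 16T/(πd³) is largest where d is smallest — segment BC (d = 36.9 mm).
τ_max = 16·933.0/(π·(0.0369)³) = 9.457×10^7 Pa.

13700 psi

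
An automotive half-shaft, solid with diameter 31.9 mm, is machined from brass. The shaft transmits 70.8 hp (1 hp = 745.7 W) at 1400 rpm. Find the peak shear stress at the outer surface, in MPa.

56.5 MPa

ω = 2π·1400/60 = 146.6 rad/s, so T = P/ω = 70.8×745.7 / 146.6 = 360.1 N·m.
J = πd⁴/32 = π(0.0319)⁴/32 = 1.017×10^-7 m⁴.
τ_max = T·r/J = 360.1 × 0.0159 / 1.017×10^-7 = 5.650×10^7 Pa.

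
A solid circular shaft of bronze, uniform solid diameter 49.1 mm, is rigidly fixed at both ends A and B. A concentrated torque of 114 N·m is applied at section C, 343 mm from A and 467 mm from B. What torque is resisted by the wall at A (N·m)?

With uniform GJ and both ends fixed, compatibility θ_AC = θ_CB gives T_A·a = T_B·b, together with T_A + T_B = T₀.
T_A = T₀·b/(a+b) = 114.0·467/810.0 = 65.73 N·m; T_B = 48.27 N·m.

65.7 N·m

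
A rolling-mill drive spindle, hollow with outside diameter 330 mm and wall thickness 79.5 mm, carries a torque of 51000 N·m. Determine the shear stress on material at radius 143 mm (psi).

J = π(d_o⁴ − d_i⁴)/32 = π(0.330⁴ − 0.171⁴)/32 = 1.080×10^-3 m⁴.
Shear stress varies linearly with radius: τ = T·r/J = 51000 × 0.143 / 1.080×10^-3 = 6.751×10^6 Pa.

979 psi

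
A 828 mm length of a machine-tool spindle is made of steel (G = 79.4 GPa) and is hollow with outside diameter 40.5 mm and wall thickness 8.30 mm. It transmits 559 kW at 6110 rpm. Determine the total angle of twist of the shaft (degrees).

2.25°

ω = 2π·6110/60 = 639.8 rad/s, so T = P/ω = 559×10³ / 639.8 = 873.7 N·m.
J = π(d_o⁴ − d_i⁴)/32 = π(0.0405⁴ − 0.0239⁴)/32 = 2.321×10^-7 m⁴.
θ = T·L/(G·J) = 873.7 × 0.828 / (79.4×10⁹ × 2.321×10^-7) = 0.03925 rad.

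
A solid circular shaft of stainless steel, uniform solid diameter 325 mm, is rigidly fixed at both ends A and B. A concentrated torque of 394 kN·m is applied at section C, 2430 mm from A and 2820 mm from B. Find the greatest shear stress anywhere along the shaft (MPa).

With uniform GJ and both ends fixed, compatibility θ_AC = θ_CB gives T_A·a = T_B·b, together with T_A + T_B = T₀.
T_A = T₀·b/(a+b) = 394000·2820/5250 = 211600 N·m; T_B = 182400 N·m.
τ in each portion: τ_AC = 3.14×10^7 Pa, τ_CB = 2.71×10^7 Pa; maximum is in AC.
τ_max = T_AC·r/J = 211600·0.163/1.10×10^-3 = 3.140×10^7 Pa.

31.4 MPa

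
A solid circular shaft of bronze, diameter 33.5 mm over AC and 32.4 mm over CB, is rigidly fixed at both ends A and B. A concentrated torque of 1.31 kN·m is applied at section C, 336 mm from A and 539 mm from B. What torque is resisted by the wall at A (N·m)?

848 N·m

Compatibility: T_A·a/J_AC = T_B·b/J_CB with T_A + T_B = T₀.
J_AC = 1.24×10^-7 m⁴, J_CB = 1.08×10^-7 m⁴, so T_A = T₀·(J_AC/a)/((J_AC/a)+(J_CB/b)) = 847.7 N·m, T_B = 462.3 N·m.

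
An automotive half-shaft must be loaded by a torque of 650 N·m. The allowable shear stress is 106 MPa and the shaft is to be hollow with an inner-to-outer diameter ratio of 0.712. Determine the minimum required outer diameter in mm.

34.8 mm

For a hollow shaft with d_i/d_o = 0.712: τ_max = 16T/(π d_o³ (1−k⁴)), so d_o = [16T/(π τ_allow (1−k⁴))]^(1/3) = [16·650.0/(π·1.06×10^8·0.7430)]^(1/3) = 0.03477 m.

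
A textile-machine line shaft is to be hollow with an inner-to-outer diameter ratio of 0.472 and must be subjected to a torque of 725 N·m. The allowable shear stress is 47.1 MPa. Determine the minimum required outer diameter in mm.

43.5 mm

For a hollow shaft with d_i/d_o = 0.472: τ_max = 16T/(π d_o³ (1−k⁴)), so d_o = [16T/(π τ_allow (1−k⁴))]^(1/3) = [16·725.0/(π·4.71×10^7·0.9504)]^(1/3) = 0.04353 m.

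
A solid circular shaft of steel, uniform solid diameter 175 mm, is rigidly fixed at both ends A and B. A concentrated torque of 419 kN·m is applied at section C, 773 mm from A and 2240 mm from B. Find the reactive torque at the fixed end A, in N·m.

With uniform GJ and both ends fixed, compatibility θ_AC = θ_CB gives T_A·a = T_B·b, together with T_A + T_B = T₀.
T_A = T₀·b/(a+b) = 419000·2240/3013 = 311500 N·m; T_B = 107500 N·m.

312000 N·m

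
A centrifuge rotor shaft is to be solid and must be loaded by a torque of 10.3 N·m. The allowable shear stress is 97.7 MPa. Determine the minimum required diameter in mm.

For a solid shaft τ_max = 16T/(πd³), so d = (16T/(π τ_allow))^(1/3) = (16·10.30/(π·9.77×10^7))^(1/3) = 0.008128 m.

8.13 mm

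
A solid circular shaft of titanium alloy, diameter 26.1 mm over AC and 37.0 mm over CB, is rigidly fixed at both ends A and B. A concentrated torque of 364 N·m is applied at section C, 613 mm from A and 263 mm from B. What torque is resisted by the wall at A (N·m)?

35.0 N·m

Compatibility: T_A·a/J_AC = T_B·b/J_CB with T_A + T_B = T₀.
J_AC = 4.56×10^-8 m⁴, J_CB = 1.84×10^-7 m⁴, so T_A = T₀·(J_AC/a)/((J_AC/a)+(J_CB/b)) = 34.95 N·m, T_B = 329.0 N·m.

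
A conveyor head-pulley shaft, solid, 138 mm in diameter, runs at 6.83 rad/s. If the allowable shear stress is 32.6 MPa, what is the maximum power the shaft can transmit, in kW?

115 kW

J = πd⁴/32 = π(0.138)⁴/32 = 3.561×10^-5 m⁴.
T_max = τ_allow·J/r = 3.26×10^7 × 3.561×10^-5 / 0.0690 = 16820 N·m.
ω = 6.83 rad/s, so P_max = T_max·ω = 1.149×10^5 W.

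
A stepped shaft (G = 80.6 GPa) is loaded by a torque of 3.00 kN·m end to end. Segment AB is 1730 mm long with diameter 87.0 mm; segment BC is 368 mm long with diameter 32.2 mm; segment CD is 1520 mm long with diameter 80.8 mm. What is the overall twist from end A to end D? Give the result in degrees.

8.87°

J_AB = π(0.0870)⁴/32 = 5.62×10^-6 m⁴; J_BC = π(0.0322)⁴/32 = 1.06×10^-7 m⁴; J_CD = π(0.0808)⁴/32 = 4.18×10^-6 m⁴.
θ = (T/G)·Σ L_i/J_i = (3000/80.6×10⁹)·(1.73/5.62×10^-6 + 0.368/1.06×10^-7 + 1.52/4.18×10^-6) = 0.1547 rad.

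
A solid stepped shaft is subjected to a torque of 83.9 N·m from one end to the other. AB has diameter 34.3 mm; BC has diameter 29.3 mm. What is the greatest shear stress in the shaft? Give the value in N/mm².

17.0 N/mm²

Under the same torque, τ_max = 16T/(πd³) is largest where d is smallest — segment BC (d = 29.3 mm).
τ_max = 16·83.90/(π·(0.0293)³) = 1.699×10^7 Pa.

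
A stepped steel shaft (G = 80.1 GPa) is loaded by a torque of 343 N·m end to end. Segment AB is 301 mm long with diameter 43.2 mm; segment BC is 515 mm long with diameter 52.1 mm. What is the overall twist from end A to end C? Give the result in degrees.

J_AB = π(0.0432)⁴/32 = 3.42×10^-7 m⁴; J_BC = π(0.0521)⁴/32 = 7.23×10^-7 m⁴.
θ = (T/G)·Σ L_i/J_i = (343.0/80.1×10⁹)·(0.301/3.42×10^-7 + 0.515/7.23×10^-7) = 6.818×10^-3 rad.

0.391°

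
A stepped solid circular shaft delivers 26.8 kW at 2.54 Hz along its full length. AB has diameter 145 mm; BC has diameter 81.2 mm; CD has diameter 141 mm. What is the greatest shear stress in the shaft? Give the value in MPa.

ω = 2π·2.54 = 15.96 rad/s, so T = P/ω = 26.8×10³ / 15.96 = 1679 N·m.
Under the same torque, τ_max = 16T/(πd³) is largest where d is smallest — segment BC (d = 81.2 mm).
τ_max = 16·1679/(π·(0.0812)³) = 1.597×10^7 Pa.

16.0 MPa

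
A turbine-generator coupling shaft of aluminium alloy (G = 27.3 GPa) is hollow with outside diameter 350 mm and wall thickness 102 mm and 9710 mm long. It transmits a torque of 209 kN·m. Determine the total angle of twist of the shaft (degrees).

2.98°

J = π(d_o⁴ − d_i⁴)/32 = π(0.350⁴ − 0.146⁴)/32 = 1.429×10^-3 m⁴.
θ = T·L/(G·J) = 209000 × 9.71 / (27.3×10⁹ × 1.429×10^-3) = 0.05203 rad.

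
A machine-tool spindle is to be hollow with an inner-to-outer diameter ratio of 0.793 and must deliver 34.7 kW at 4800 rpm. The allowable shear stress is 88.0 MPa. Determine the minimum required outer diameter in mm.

ω = 2π·4800/60 = 502.7 rad/s, so T = P/ω = 34.7×10³ / 502.7 = 69.03 N·m.
For a hollow shaft with d_i/d_o = 0.793: τ_max = 16T/(π d_o³ (1−k⁴)), so d_o = [16T/(π τ_allow (1−k⁴))]^(1/3) = [16·69.03/(π·8.80×10^7·0.6045)]^(1/3) = 0.01877 m.

18.8 mm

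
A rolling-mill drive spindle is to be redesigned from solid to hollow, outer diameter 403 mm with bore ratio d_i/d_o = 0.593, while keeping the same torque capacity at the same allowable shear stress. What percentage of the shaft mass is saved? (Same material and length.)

Equal τ_max and T ⇒ the solid shaft needs d_s³ = d_o³(1−k⁴), so d_s = 403·(1−0.593⁴)^(1/3) = 385.7 mm.
Area ratio A_h/A_s = d_o²(1−k²)/d_s² = (1−k²)/(1−k⁴)^(2/3) = 0.7080.
Mass saving = 1 − 0.7080 = 29.2 %.

29.2 %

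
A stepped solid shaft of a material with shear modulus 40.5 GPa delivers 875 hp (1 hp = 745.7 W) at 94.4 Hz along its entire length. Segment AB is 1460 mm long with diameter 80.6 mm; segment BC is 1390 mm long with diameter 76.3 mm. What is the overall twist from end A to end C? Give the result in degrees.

1.20°

ω = 2π·94.4 = 593.1 rad/s, so T = P/ω = 875×745.7 / 593.1 = 1100 N·m.
J_AB = π(0.0806)⁴/32 = 4.14×10^-6 m⁴; J_BC = π(0.0763)⁴/32 = 3.33×10^-6 m⁴.
θ = (T/G)·Σ L_i/J_i = (1100/40.5×10⁹)·(1.46/4.14×10^-6 + 1.39/3.33×10^-6) = 0.02092 rad.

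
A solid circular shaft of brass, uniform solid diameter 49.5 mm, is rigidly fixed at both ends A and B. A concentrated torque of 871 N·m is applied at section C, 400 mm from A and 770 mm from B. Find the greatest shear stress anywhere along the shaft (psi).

With uniform GJ and both ends fixed, compatibility θ_AC = θ_CB gives T_A·a = T_B·b, together with T_A + T_B = T₀.
T_A = T₀·b/(a+b) = 871.0·770/1170 = 573.2 N·m; T_B = 297.8 N·m.
τ in each portion: τ_AC = 2.41×10^7 Pa, τ_CB = 1.25×10^7 Pa; maximum is in AC.
τ_max = T_AC·r/J = 573.2·0.0248/5.89×10^-7 = 2.407×10^7 Pa.

3490 psi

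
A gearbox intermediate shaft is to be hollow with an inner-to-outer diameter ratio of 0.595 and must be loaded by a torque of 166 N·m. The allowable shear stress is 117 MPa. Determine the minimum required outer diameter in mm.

20.2 mm

For a hollow shaft with d_i/d_o = 0.595: τ_max = 16T/(π d_o³ (1−k⁴)), so d_o = [16T/(π τ_allow (1−k⁴))]^(1/3) = [16·166.0/(π·1.17×10^8·0.8747)]^(1/3) = 0.02022 m.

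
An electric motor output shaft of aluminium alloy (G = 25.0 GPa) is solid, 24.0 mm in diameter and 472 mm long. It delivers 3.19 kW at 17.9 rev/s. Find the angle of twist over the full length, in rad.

0.0164 rad

ω = 2π·17.9 = 112.5 rad/s, so T = P/ω = 3.19×10³ / 112.5 = 28.36 N·m.
J = πd⁴/32 = π(0.0240)⁴/32 = 3.257×10^-8 m⁴.
θ = T·L/(G·J) = 28.36 × 0.472 / (25.0×10⁹ × 3.257×10^-8) = 0.01644 rad.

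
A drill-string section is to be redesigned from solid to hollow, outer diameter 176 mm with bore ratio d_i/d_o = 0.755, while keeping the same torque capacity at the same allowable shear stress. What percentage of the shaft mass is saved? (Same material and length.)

Equal τ_max and T ⇒ the solid shaft needs d_s³ = d_o³(1−k⁴), so d_s = 176·(1−0.755⁴)^(1/3) = 154.4 mm.
Area ratio A_h/A_s = d_o²(1−k²)/d_s² = (1−k²)/(1−k⁴)^(2/3) = 0.5587.
Mass saving = 1 − 0.5587 = 44.1 %.

44.1 %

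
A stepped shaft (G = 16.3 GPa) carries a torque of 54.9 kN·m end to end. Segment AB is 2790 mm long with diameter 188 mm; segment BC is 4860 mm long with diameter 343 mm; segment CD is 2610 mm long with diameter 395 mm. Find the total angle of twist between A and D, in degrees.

J_AB = π(0.188)⁴/32 = 1.23×10^-4 m⁴; J_BC = π(0.343)⁴/32 = 1.36×10^-3 m⁴; J_CD = π(0.395)⁴/32 = 2.39×10^-3 m⁴.
θ = (T/G)·Σ L_i/J_i = (54900/16.3×10⁹)·(2.79/1.23×10^-4 + 4.86/1.36×10^-3 + 2.61/2.39×10^-3) = 0.09235 rad.

5.29°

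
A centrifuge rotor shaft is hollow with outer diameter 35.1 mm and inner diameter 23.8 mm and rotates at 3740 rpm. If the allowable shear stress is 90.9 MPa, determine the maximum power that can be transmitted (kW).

J = π(d_o⁴ − d_i⁴)/32 = π(0.0351⁴ − 0.0238⁴)/32 = 1.175×10^-7 m⁴.
T_max = τ_allow·J/r = 9.09×10^7 × 1.175×10^-7 / 0.0175 = 608.7 N·m.
ω = 2π·3740/60 = 391.7 rad/s, so P_max = T_max·ω = 2.384×10^5 W.

238 kW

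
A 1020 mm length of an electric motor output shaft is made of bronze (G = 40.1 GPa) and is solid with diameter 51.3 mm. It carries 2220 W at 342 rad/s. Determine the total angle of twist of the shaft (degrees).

ω = 342 rad/s, so T = P/ω = 2220 / 342.0 = 6.491 N·m.
J = πd⁴/32 = π(0.0513)⁴/32 = 6.799×10^-7 m⁴.
θ = T·L/(G·J) = 6.491 × 1.02 / (40.1×10⁹ × 6.799×10^-7) = 2.428×10^-4 rad.

0.0139°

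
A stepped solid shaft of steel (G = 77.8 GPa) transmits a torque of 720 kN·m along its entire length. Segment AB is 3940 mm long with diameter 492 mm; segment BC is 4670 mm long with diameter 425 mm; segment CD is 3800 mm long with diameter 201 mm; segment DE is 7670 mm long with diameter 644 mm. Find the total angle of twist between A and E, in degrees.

J_AB = π(0.492)⁴/32 = 5.75×10^-3 m⁴; J_BC = π(0.425)⁴/32 = 3.20×10^-3 m⁴; J_CD = π(0.201)⁴/32 = 1.60×10^-4 m⁴; J_DE = π(0.644)⁴/32 = 0.0169 m⁴.
θ = (T/G)·Σ L_i/J_i = (720000/77.8×10⁹)·(3.94/5.75×10^-3 + 4.67/3.20×10^-3 + 3.80/1.60×10^-4 + 7.67/0.0169) = 0.2435 rad.

14.0°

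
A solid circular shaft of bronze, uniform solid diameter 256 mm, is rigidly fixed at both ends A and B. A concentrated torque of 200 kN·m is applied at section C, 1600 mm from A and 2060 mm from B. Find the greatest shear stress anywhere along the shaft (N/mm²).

34.2 N/mm²

With uniform GJ and both ends fixed, compatibility θ_AC = θ_CB gives T_A·a = T_B·b, together with T_A + T_B = T₀.
T_A = T₀·b/(a+b) = 200000·2060/3660 = 112600 N·m; T_B = 87430 N·m.
τ in each portion: τ_AC = 3.42×10^7 Pa, τ_CB = 2.65×10^7 Pa; maximum is in AC.
τ_max = T_AC·r/J = 112600·0.128/4.22×10^-4 = 3.417×10^7 Pa.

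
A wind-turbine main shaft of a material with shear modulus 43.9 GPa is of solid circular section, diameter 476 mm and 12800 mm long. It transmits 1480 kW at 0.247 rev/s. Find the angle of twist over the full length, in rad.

0.0552 rad

ω = 2π·0.247 = 1.552 rad/s, so T = P/ω = 1480×10³ / 1.552 = 953600 N·m.
J = πd⁴/32 = π(0.476)⁴/32 = 5.040×10^-3 m⁴.
θ = T·L/(G·J) = 953600 × 12.8 / (43.9×10⁹ × 5.040×10^-3) = 0.05517 rad.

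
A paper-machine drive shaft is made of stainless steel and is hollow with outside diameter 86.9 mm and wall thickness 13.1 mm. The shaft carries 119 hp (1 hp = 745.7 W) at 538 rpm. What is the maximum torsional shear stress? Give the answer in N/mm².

16.0 N/mm²

ω = 2π·538/60 = 56.34 rad/s, so T = P/ω = 119×745.7 / 56.34 = 1575 N·m.
J = π(d_o⁴ − d_i⁴)/32 = π(0.0869⁴ − 0.0607⁴)/32 = 4.266×10^-6 m⁴.
τ_max = T·r/J = 1575 × 0.0435 / 4.266×10^-6 = 1.604×10^7 Pa.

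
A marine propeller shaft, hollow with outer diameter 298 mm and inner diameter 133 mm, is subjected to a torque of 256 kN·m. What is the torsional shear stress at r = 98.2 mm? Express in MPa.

J = π(d_o⁴ − d_i⁴)/32 = π(0.298⁴ − 0.133⁴)/32 = 7.435×10^-4 m⁴.
Shear stress varies linearly with radius: τ = T·r/J = 256000 × 0.0982 / 7.435×10^-4 = 3.381×10^7 Pa.

33.8 MPa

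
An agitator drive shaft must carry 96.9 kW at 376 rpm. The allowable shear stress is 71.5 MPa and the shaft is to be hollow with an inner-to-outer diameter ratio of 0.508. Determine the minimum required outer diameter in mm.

57.3 mm

ω = 2π·376/60 = 39.37 rad/s, so T = P/ω = 96.9×10³ / 39.37 = 2461 N·m.
For a hollow shaft with d_i/d_o = 0.508: τ_max = 16T/(π d_o³ (1−k⁴)), so d_o = [16T/(π τ_allow (1−k⁴))]^(1/3) = [16·2461/(π·7.15×10^7·0.9334)]^(1/3) = 0.05727 m.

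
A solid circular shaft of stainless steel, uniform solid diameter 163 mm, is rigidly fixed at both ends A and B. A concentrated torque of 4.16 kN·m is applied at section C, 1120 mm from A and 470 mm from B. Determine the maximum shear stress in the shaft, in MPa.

With uniform GJ and both ends fixed, compatibility θ_AC = θ_CB gives T_A·a = T_B·b, together with T_A + T_B = T₀.
T_A = T₀·b/(a+b) = 4160·470/1590 = 1230 N·m; T_B = 2930 N·m.
τ in each portion: τ_AC = 1.45×10^6 Pa, τ_CB = 3.45×10^6 Pa; maximum is in CB.
τ_max = T_CB·r/J = 2930·0.0815/6.93×10^-5 = 3.446×10^6 Pa.

3.45 MPa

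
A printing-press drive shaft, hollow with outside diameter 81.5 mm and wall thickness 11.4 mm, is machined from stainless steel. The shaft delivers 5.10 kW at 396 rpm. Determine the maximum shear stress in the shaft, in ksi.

ω = 2π·396/60 = 41.47 rad/s, so T = P/ω = 5.10×10³ / 41.47 = 123.0 N·m.
J = π(d_o⁴ − d_i⁴)/32 = π(0.0815⁴ − 0.0587⁴)/32 = 3.166×10^-6 m⁴.
τ_max = T·r/J = 123.0 × 0.0408 / 3.166×10^-6 = 1.583×10^6 Pa.

0.230 ksi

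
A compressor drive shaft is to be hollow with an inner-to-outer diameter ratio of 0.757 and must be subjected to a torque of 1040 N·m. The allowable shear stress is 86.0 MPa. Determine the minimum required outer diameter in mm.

45.1 mm

For a hollow shaft with d_i/d_o = 0.757: τ_max = 16T/(π d_o³ (1−k⁴)), so d_o = [16T/(π τ_allow (1−k⁴))]^(1/3) = [16·1040/(π·8.60×10^7·0.6716)]^(1/3) = 0.04509 m.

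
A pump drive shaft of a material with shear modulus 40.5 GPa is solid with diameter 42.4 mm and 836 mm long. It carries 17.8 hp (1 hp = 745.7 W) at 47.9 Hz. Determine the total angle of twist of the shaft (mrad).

ω = 2π·47.9 = 301.0 rad/s, so T = P/ω = 17.8×745.7 / 301.0 = 44.10 N·m.
J = πd⁴/32 = π(0.0424)⁴/32 = 3.173×10^-7 m⁴.
θ = T·L/(G·J) = 44.10 × 0.836 / (40.5×10⁹ × 3.173×10^-7) = 2.869×10^-3 rad.

2.87 mrad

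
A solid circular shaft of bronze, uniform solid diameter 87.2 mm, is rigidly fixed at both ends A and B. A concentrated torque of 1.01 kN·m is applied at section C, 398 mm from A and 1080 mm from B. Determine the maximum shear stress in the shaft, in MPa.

With uniform GJ and both ends fixed, compatibility θ_AC = θ_CB gives T_A·a = T_B·b, together with T_A + T_B = T₀.
T_A = T₀·b/(a+b) = 1010·1080/1478 = 738.0 N·m; T_B = 272.0 N·m.
τ in each portion: τ_AC = 5.67×10^6 Pa, τ_CB = 2.09×10^6 Pa; maximum is in AC.
τ_max = T_AC·r/J = 738.0·0.0436/5.68×10^-6 = 5.669×10^6 Pa.

5.67 MPa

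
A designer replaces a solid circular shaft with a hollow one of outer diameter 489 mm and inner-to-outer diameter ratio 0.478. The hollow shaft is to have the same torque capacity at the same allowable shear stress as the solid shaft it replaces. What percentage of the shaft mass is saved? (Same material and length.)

20.0 %

Equal τ_max and T ⇒ the solid shaft needs d_s³ = d_o³(1−k⁴), so d_s = 489·(1−0.478⁴)^(1/3) = 480.3 mm.
Area ratio A_h/A_s = d_o²(1−k²)/d_s² = (1−k²)/(1−k⁴)^(2/3) = 0.7996.
Mass saving = 1 − 0.7996 = 20.0 %.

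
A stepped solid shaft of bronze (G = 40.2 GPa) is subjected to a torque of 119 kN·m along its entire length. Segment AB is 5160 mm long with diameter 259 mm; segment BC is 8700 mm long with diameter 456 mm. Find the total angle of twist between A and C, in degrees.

J_AB = π(0.259)⁴/32 = 4.42×10^-4 m⁴; J_BC = π(0.456)⁴/32 = 4.24×10^-3 m⁴.
θ = (T/G)·Σ L_i/J_i = (119000/40.2×10⁹)·(5.16/4.42×10^-4 + 8.70/4.24×10^-3) = 0.04064 rad.

2.33°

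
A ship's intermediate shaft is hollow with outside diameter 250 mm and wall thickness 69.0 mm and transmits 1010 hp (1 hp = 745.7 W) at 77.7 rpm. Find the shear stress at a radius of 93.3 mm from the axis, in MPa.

ω = 2π·77.7/60 = 8.137 rad/s, so T = P/ω = 1010×745.7 / 8.137 = 92560 N·m.
J = π(d_o⁴ − d_i⁴)/32 = π(0.250⁴ − 0.112⁴)/32 = 3.680×10^-4 m⁴.
Shear stress varies linearly with radius: τ = T·r/J = 92560 × 0.0933 / 3.680×10^-4 = 2.346×10^7 Pa.

23.5 MPa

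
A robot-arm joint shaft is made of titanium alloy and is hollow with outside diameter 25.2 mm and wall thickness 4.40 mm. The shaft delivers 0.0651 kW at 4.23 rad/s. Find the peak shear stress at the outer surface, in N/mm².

ω = 4.23 rad/s, so T = P/ω = 0.0651×10³ / 4.230 = 15.39 N·m.
J = π(d_o⁴ − d_i⁴)/32 = π(0.0252⁴ − 0.0164⁴)/32 = 3.249×10^-8 m⁴.
τ_max = T·r/J = 15.39 × 0.0126 / 3.249×10^-8 = 5.969×10^6 Pa.

5.97 N/mm²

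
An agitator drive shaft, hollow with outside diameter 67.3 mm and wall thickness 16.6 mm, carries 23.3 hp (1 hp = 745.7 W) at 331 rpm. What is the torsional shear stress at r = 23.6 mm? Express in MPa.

6.29 MPa

ω = 2π·331/60 = 34.66 rad/s, so T = P/ω = 23.3×745.7 / 34.66 = 501.3 N·m.
J = π(d_o⁴ − d_i⁴)/32 = π(0.0673⁴ − 0.0341⁴)/32 = 1.881×10^-6 m⁴.
Shear stress varies linearly with radius: τ = T·r/J = 501.3 × 0.0236 / 1.881×10^-6 = 6.288×10^6 Pa.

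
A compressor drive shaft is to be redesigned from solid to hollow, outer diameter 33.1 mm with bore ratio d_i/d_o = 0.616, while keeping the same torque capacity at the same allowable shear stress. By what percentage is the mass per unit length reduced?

Equal τ_max and T ⇒ the solid shaft needs d_s³ = d_o³(1−k⁴), so d_s = 33.1·(1−0.616⁴)^(1/3) = 31.43 mm.
Area ratio A_h/A_s = d_o²(1−k²)/d_s² = (1−k²)/(1−k⁴)^(2/3) = 0.6883.
Mass saving = 1 − 0.6883 = 31.2 %.

31.2 %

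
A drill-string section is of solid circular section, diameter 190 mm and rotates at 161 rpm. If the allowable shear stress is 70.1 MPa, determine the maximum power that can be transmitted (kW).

1590 kW

J = πd⁴/32 = π(0.190)⁴/32 = 1.279×10^-4 m⁴.
T_max = τ_allow·J/r = 7.01×10^7 × 1.279×10^-4 / 0.0950 = 94410 N·m.
ω = 2π·161/60 = 16.86 rad/s, so P_max = T_max·ω = 1.592×10^6 W.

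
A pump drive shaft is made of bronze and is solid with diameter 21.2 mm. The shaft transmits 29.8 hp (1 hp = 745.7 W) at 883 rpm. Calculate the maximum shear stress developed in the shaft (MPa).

ω = 2π·883/60 = 92.47 rad/s, so T = P/ω = 29.8×745.7 / 92.47 = 240.3 N·m.
J = πd⁴/32 = π(0.0212)⁴/32 = 1.983×10^-8 m⁴.
τ_max = T·r/J = 240.3 × 0.0106 / 1.983×10^-8 = 1.285×10^8 Pa.

128 MPa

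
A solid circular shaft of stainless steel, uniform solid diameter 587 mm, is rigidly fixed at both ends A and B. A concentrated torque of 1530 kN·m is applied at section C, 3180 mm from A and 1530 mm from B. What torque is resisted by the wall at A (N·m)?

With uniform GJ and both ends fixed, compatibility θ_AC = θ_CB gives T_A·a = T_B·b, together with T_A + T_B = T₀.
T_A = T₀·b/(a+b) = 1.530e6·1530/4710 = 497000 N·m; T_B = 1.033e6 N·m.

497000 N·m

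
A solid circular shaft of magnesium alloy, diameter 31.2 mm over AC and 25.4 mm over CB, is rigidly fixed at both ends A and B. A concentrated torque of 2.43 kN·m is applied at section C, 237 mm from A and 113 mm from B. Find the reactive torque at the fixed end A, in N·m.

1260 N·m

Compatibility: T_A·a/J_AC = T_B·b/J_CB with T_A + T_B = T₀.
J_AC = 9.30×10^-8 m⁴, J_CB = 4.09×10^-8 m⁴, so T_A = T₀·(J_AC/a)/((J_AC/a)+(J_CB/b)) = 1265 N·m, T_B = 1165 N·m.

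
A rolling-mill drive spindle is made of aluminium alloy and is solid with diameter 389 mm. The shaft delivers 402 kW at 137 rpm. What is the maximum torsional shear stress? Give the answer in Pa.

2.42e6 Pa

ω = 2π·137/60 = 14.35 rad/s, so T = P/ω = 402×10³ / 14.35 = 28020 N·m.
J = πd⁴/32 = π(0.389)⁴/32 = 2.248×10^-3 m⁴.
τ_max = T·r/J = 28020 × 0.195 / 2.248×10^-3 = 2.424×10^6 Pa.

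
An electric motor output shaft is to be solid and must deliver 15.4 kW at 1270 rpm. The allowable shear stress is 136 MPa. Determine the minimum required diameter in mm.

16.3 mm

ω = 2π·1270/60 = 133.0 rad/s, so T = P/ω = 15.4×10³ / 133.0 = 115.8 N·m.
For a solid shaft τ_max = 16T/(πd³), so d = (16T/(π τ_allow))^(1/3) = (16·115.8/(π·1.36×10^8))^(1/3) = 0.01631 m.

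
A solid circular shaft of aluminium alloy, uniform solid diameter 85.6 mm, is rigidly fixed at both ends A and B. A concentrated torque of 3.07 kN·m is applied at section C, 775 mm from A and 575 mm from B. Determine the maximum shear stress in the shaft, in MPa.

14.3 MPa

With uniform GJ and both ends fixed, compatibility θ_AC = θ_CB gives T_A·a = T_B·b, together with T_A + T_B = T₀.
T_A = T₀·b/(a+b) = 3070·575/1350 = 1308 N·m; T_B = 1762 N·m.
τ in each portion: τ_AC = 1.06×10^7 Pa, τ_CB = 1.43×10^7 Pa; maximum is in CB.
τ_max = T_CB·r/J = 1762·0.0428/5.27×10^-6 = 1.431×10^7 Pa.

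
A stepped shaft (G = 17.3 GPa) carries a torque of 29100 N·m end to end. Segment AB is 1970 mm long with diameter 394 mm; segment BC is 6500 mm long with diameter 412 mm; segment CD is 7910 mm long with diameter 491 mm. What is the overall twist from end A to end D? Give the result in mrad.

J_AB = π(0.394)⁴/32 = 2.37×10^-3 m⁴; J_BC = π(0.412)⁴/32 = 2.83×10^-3 m⁴; J_CD = π(0.491)⁴/32 = 5.71×10^-3 m⁴.
θ = (T/G)·Σ L_i/J_i = (29100/17.3×10⁹)·(1.97/2.37×10^-3 + 6.50/2.83×10^-3 + 7.91/5.71×10^-3) = 7.598×10^-3 rad.

7.60 mrad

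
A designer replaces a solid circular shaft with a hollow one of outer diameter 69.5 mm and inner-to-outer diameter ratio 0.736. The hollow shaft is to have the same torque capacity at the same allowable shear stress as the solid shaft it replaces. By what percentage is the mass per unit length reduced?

42.2 %

Equal τ_max and T ⇒ the solid shaft needs d_s³ = d_o³(1−k⁴), so d_s = 69.5·(1−0.736⁴)^(1/3) = 61.90 mm.
Area ratio A_h/A_s = d_o²(1−k²)/d_s² = (1−k²)/(1−k⁴)^(2/3) = 0.5777.
Mass saving = 1 − 0.5777 = 42.2 %.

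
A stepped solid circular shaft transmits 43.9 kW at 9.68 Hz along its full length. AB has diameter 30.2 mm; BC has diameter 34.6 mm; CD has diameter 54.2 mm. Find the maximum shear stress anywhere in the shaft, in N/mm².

133 N/mm²

ω = 2π·9.68 = 60.82 rad/s, so T = P/ω = 43.9×10³ / 60.82 = 721.8 N·m.
Under the same torque, τ_max = 16T/(πd³) is largest where d is smallest — segment AB (d = 30.2 mm).
τ_max = 16·721.8/(π·(0.0302)³) = 1.335×10^8 Pa.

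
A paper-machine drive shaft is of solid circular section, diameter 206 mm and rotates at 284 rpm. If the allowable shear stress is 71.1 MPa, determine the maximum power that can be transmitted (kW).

J = πd⁴/32 = π(0.206)⁴/32 = 1.768×10^-4 m⁴.
T_max = τ_allow·J/r = 7.11×10^7 × 1.768×10^-4 / 0.103 = 122000 N·m.
ω = 2π·284/60 = 29.74 rad/s, so P_max = T_max·ω = 3.630×10^6 W.

3630 kW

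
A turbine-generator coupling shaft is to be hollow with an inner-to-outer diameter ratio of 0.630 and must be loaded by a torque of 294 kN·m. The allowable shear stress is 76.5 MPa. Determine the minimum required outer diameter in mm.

For a hollow shaft with d_i/d_o = 0.630: τ_max = 16T/(π d_o³ (1−k⁴)), so d_o = [16T/(π τ_allow (1−k⁴))]^(1/3) = [16·294000/(π·7.65×10^7·0.8425)]^(1/3) = 0.2853 m.

285 mm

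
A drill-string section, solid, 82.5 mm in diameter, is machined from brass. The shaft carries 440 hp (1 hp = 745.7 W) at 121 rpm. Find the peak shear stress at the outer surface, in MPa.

ω = 2π·121/60 = 12.67 rad/s, so T = P/ω = 440×745.7 / 12.67 = 25890 N·m.
J = πd⁴/32 = π(0.0825)⁴/32 = 4.548×10^-6 m⁴.
τ_max = T·r/J = 25890 × 0.0413 / 4.548×10^-6 = 2.349×10^8 Pa.

235 MPa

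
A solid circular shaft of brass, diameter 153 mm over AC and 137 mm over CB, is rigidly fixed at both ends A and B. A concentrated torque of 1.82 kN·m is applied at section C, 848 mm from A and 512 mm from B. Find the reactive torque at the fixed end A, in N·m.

Compatibility: T_A·a/J_AC = T_B·b/J_CB with T_A + T_B = T₀.
J_AC = 5.38×10^-5 m⁴, J_CB = 3.46×10^-5 m⁴, so T_A = T₀·(J_AC/a)/((J_AC/a)+(J_CB/b)) = 881.5 N·m, T_B = 938.5 N·m.

881 N·m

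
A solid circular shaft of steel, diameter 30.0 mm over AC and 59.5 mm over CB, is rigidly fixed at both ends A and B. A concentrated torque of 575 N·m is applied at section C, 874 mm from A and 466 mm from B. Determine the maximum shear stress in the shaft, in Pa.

1.34e7 Pa

Compatibility: T_A·a/J_AC = T_B·b/J_CB with T_A + T_B = T₀.
J_AC = 7.95×10^-8 m⁴, J_CB = 1.23×10^-6 m⁴, so T_A = T₀·(J_AC/a)/((J_AC/a)+(J_CB/b)) = 19.15 N·m, T_B = 555.8 N·m.
τ in each portion: τ_AC = 3.61×10^6 Pa, τ_CB = 1.34×10^7 Pa; maximum is in CB.
τ_max = T_CB·r/J = 555.8·0.0297/1.23×10^-6 = 1.344×10^7 Pa.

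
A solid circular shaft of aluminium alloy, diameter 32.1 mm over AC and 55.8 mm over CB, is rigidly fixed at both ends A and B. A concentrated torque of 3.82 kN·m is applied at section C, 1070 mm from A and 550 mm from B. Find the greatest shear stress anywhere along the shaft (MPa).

106 MPa

Compatibility: T_A·a/J_AC = T_B·b/J_CB with T_A + T_B = T₀.
J_AC = 1.04×10^-7 m⁴, J_CB = 9.52×10^-7 m⁴, so T_A = T₀·(J_AC/a)/((J_AC/a)+(J_CB/b)) = 203.6 N·m, T_B = 3616 N·m.
τ in each portion: τ_AC = 3.13×10^7 Pa, τ_CB = 1.06×10^8 Pa; maximum is in CB.
τ_max = T_CB·r/J = 3616·0.0279/9.52×10^-7 = 1.060×10^8 Pa.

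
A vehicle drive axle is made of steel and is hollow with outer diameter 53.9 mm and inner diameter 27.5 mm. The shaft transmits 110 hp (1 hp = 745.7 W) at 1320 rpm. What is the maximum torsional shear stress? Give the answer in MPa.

20.7 MPa

ω = 2π·1320/60 = 138.2 rad/s, so T = P/ω = 110×745.7 / 138.2 = 593.4 N·m.
J = π(d_o⁴ − d_i⁴)/32 = π(0.0539⁴ − 0.0275⁴)/32 = 7.725×10^-7 m⁴.
τ_max = T·r/J = 593.4 × 0.0269 / 7.725×10^-7 = 2.070×10^7 Pa.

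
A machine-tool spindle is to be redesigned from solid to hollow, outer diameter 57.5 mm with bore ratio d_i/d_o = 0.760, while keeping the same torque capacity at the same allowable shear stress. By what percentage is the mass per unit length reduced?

Equal τ_max and T ⇒ the solid shaft needs d_s³ = d_o³(1−k⁴), so d_s = 57.5·(1−0.760⁴)^(1/3) = 50.22 mm.
Area ratio A_h/A_s = d_o²(1−k²)/d_s² = (1−k²)/(1−k⁴)^(2/3) = 0.5537.
Mass saving = 1 − 0.5537 = 44.6 %.

44.6 %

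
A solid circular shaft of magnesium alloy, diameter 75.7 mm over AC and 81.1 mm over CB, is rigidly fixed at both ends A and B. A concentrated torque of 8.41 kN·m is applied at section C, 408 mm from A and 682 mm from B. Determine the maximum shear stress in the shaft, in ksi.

Compatibility: T_A·a/J_AC = T_B·b/J_CB with T_A + T_B = T₀.
J_AC = 3.22×10^-6 m⁴, J_CB = 4.25×10^-6 m⁴, so T_A = T₀·(J_AC/a)/((J_AC/a)+(J_CB/b)) = 4703 N·m, T_B = 3707 N·m.
τ in each portion: τ_AC = 5.52×10^7 Pa, τ_CB = 3.54×10^7 Pa; maximum is in AC.
τ_max = T_AC·r/J = 4703·0.0379/3.22×10^-6 = 5.522×10^7 Pa.

8.01 ksi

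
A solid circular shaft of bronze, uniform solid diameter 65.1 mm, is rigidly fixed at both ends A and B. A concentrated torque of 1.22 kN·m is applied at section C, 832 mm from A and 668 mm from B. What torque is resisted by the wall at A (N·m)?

543 N·m

With uniform GJ and both ends fixed, compatibility θ_AC = θ_CB gives T_A·a = T_B·b, together with T_A + T_B = T₀.
T_A = T₀·b/(a+b) = 1220·668/1500 = 543.3 N·m; T_B = 676.7 N·m.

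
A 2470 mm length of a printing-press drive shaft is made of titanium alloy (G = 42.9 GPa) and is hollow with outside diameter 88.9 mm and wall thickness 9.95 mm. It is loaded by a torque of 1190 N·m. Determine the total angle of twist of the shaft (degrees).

J = π(d_o⁴ − d_i⁴)/32 = π(0.0889⁴ − 0.0690⁴)/32 = 3.907×10^-6 m⁴.
θ = T·L/(G·J) = 1190 × 2.47 / (42.9×10⁹ × 3.907×10^-6) = 0.01754 rad.

1.00°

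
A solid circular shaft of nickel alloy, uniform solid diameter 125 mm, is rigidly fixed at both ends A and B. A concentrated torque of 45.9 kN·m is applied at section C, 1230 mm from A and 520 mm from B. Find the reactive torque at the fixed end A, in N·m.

With uniform GJ and both ends fixed, compatibility θ_AC = θ_CB gives T_A·a = T_B·b, together with T_A + T_B = T₀.
T_A = T₀·b/(a+b) = 45900·520/1750 = 13640 N·m; T_B = 32260 N·m.

13600 N·m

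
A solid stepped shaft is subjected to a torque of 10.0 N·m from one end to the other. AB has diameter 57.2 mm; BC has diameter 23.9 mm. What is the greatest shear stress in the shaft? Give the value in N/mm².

Under the same torque, τ_max = 16T/(πd³) is largest where d is smallest — segment BC (d = 23.9 mm).
τ_max = 16·10.00/(π·(0.0239)³) = 3.731×10^6 Pa.

3.73 N/mm²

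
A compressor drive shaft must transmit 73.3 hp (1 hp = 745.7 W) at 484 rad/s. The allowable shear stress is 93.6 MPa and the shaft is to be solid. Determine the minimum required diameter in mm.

18.3 mm

ω = 484 rad/s, so T = P/ω = 73.3×745.7 / 484.0 = 112.9 N·m.
For a solid shaft τ_max = 16T/(πd³), so d = (16T/(π τ_allow))^(1/3) = (16·112.9/(π·9.36×10^7))^(1/3) = 0.01832 m.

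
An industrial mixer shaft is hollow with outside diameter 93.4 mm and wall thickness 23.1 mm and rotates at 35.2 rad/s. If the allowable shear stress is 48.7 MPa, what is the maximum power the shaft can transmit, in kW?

J = π(d_o⁴ − d_i⁴)/32 = π(0.0934⁴ − 0.0472⁴)/32 = 6.984×10^-6 m⁴.
T_max = τ_allow·J/r = 4.87×10^7 × 6.984×10^-6 / 0.0467 = 7283 N·m.
ω = 35.2 rad/s, so P_max = T_max·ω = 2.564×10^5 W.

256 kW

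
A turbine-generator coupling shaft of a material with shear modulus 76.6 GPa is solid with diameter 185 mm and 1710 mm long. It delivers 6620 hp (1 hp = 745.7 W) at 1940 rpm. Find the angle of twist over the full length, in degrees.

0.270°

ω = 2π·1940/60 = 203.2 rad/s, so T = P/ω = 6620×745.7 / 203.2 = 24300 N·m.
J = πd⁴/32 = π(0.185)⁴/32 = 1.150×10^-4 m⁴.
θ = T·L/(G·J) = 24300 × 1.71 / (76.6×10⁹ × 1.150×10^-4) = 4.717×10^-3 rad.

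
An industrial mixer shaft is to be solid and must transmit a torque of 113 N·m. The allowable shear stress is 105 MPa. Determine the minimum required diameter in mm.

17.6 mm

For a solid shaft τ_max = 16T/(πd³), so d = (16T/(π τ_allow))^(1/3) = (16·113.0/(π·1.05×10^8))^(1/3) = 0.01763 m.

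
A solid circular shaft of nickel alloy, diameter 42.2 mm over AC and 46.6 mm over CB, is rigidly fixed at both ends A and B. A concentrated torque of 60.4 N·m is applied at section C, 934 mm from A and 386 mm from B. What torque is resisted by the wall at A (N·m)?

Compatibility: T_A·a/J_AC = T_B·b/J_CB with T_A + T_B = T₀.
J_AC = 3.11×10^-7 m⁴, J_CB = 4.63×10^-7 m⁴, so T_A = T₀·(J_AC/a)/((J_AC/a)+(J_CB/b)) = 13.14 N·m, T_B = 47.26 N·m.

13.1 N·m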